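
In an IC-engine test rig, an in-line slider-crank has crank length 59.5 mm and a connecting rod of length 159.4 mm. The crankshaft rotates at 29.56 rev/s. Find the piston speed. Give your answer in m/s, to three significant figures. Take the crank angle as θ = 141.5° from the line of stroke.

4.81

ω = 2π·29.6 = 185.7 rad/s
For an in-line slider-crank, x = r cosθ + √(L² − r² sin²θ), so v = −rω sinθ·[1 + r cosθ/√(L² − r² sin²θ)].
With r = 0.0595 m, L = 0.1594 m, θ = 141.5°: √(L² − r² sin²θ) = 0.15504 m.
v = −0.0595·185.7·0.62251·[1 + 0.0595·-0.78261/0.15504] = -4.8132 m/s.
|v| = 4.8132 m/s.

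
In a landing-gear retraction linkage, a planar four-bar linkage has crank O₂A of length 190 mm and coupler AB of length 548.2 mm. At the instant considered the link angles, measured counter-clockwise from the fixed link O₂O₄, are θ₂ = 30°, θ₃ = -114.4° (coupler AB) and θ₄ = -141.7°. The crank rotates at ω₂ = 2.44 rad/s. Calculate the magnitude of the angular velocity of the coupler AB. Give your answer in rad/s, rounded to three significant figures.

0.266

ω₂ = 2.44 rad/s
Differentiating the loop-closure r₂e^{iθ₂}+r₃e^{iθ₃}=r₁+r₄e^{iθ₄} gives r₂ω₂e^{iθ₂}+r₃ω₃e^{iθ₃}=r₄ω₄e^{iθ₄}.
Eliminating the other unknown: ω₃ = r₂ω₂ sin(θ₄−θ₂) / [r₃ sin(θ₃−θ₄)].
Numerator sine = -0.14436; denominator sine = +0.45865.
Result = 0.19·2.44·(-0.14436) / (0.5482·(+0.45865)) = -0.26617 rad/s; magnitude 0.26617 rad/s.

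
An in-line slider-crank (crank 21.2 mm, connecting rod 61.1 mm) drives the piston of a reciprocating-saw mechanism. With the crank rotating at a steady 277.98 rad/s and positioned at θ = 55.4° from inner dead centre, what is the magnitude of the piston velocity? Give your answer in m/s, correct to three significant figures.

ω = 278 rad/s
For an in-line slider-crank, x = r cosθ + √(L² − r² sin²θ), so v = −rω sinθ·[1 + r cosθ/√(L² − r² sin²θ)].
With r = 0.0212 m, L = 0.0611 m, θ = 55.4°: √(L² − r² sin²θ) = 0.058555 m.
v = −0.0212·278·0.82314·[1 + 0.0212·0.56784/0.058555] = -5.8482 m/s.
|v| = 5.8482 m/s.

5.85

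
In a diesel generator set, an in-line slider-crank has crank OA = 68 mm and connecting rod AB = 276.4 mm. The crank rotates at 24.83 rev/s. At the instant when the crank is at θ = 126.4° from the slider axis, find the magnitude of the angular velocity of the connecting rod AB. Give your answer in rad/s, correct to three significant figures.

ω = 156 rad/s (converted from 24.83 rev/s).
The rod makes angle φ with the slider axis where L sinφ = r sinθ; differentiating, L cosφ·φ̇ = r ω cosθ.
L cosφ = √(L² − r² sin²θ) = 0.27093 m.
|ω_rod| = r ω |cosθ| / √(L² − r² sin²θ) = 0.068·156·0.59342/0.27093 = 23.237 rad/s.

23.2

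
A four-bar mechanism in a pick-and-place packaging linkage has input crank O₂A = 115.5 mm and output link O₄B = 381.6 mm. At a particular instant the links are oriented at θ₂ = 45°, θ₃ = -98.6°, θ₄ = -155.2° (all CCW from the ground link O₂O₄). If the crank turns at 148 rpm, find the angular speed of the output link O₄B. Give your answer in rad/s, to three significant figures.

ω₂ = 15.5 rad/s (from 148 rpm).
Differentiating the loop-closure r₂e^{iθ₂}+r₃e^{iθ₃}=r₁+r₄e^{iθ₄} gives r₂ω₂e^{iθ₂}+r₃ω₃e^{iθ₃}=r₄ω₄e^{iθ₄}.
Eliminating the other unknown: ω₄ = r₂ω₂ sin(θ₂−θ₃) / [r₄ sin(θ₄−θ₃)].
Numerator sine = +0.59342; denominator sine = -0.83485.
Result = 0.1155·15.5·(+0.59342) / (0.3816·(-0.83485)) = -3.3344 rad/s; magnitude 3.3344 rad/s.

3.33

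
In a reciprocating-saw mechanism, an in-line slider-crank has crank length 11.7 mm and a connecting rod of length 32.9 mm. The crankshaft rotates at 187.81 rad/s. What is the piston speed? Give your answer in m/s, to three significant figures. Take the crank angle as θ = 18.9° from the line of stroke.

0.953

ω = 187.8 rad/s
For an in-line slider-crank, x = r cosθ + √(L² − r² sin²θ), so v = −rω sinθ·[1 + r cosθ/√(L² − r² sin²θ)].
With r = 0.0117 m, L = 0.0329 m, θ = 18.9°: √(L² − r² sin²θ) = 0.032681 m.
v = −0.0117·187.8·0.32392·[1 + 0.0117·0.94609/0.032681] = -0.95285 m/s.
|v| = 0.95285 m/s.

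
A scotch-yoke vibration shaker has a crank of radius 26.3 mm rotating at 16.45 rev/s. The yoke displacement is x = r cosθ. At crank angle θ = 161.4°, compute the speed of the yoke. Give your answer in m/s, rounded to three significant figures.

0.867

ω = 103.4 rad/s (from 16.45 rev/s).
x = r cosθ ⇒ ẋ = −rω sinθ.
|v| = rω|sinθ| = 0.0263·103.4·|sin 161.4°| = 0.86704 m/s.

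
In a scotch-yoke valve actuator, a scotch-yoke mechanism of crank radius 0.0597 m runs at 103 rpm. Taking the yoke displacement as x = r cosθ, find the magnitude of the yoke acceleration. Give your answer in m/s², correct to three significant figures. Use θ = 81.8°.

ω = 10.79 rad/s (from 103 rpm).
x = r cosθ ⇒ ẍ = −rω² cosθ (ω constant).
|a| = rω²|cosθ| = 0.0597·(10.79)²·|cos 81.8°| = 0.99063 m/s².

0.991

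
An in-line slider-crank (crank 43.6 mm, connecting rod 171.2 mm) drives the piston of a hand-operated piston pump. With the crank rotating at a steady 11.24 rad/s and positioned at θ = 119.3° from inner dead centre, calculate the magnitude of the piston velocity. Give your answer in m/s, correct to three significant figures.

0.373

ω = 11.24 rad/s
For an in-line slider-crank, x = r cosθ + √(L² − r² sin²θ), so v = −rω sinθ·[1 + r cosθ/√(L² − r² sin²θ)].
With r = 0.0436 m, L = 0.1712 m, θ = 119.3°: √(L² − r² sin²θ) = 0.16692 m.
v = −0.0436·11.24·0.87207·[1 + 0.0436·-0.48938/0.16692] = -0.37274 m/s.
|v| = 0.37274 m/s.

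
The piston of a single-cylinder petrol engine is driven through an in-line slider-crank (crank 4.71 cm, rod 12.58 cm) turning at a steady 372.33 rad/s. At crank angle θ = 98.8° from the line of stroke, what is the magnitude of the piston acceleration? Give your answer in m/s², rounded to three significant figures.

ω = 372.3 rad/s
x(θ) = r cosθ + √(L² − r² sin²θ); with ω constant, a = ω²·d²x/dθ².
d²x/dθ² = −r cosθ − r²(cos2θ)/√u − r⁴ sin²2θ/(4u^{3/2}),  u = L² − r² sin²θ = 0.0136592 m².
Substituting r = 0.0471 m, L = 0.1258 m, θ = 98.8°: d²x/dθ² = +0.025228 m.
a = ω²·d²x/dθ² = (372.3)²·(+0.025228) = +3497.4 m/s²;  |a| = 3497.4 m/s².

3500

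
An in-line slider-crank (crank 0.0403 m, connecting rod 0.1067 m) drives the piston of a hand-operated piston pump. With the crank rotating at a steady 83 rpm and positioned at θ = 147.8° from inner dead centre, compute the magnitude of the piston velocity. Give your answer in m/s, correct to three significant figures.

0.126

ω = 2π·83/60 = 8.692 rad/s
For an in-line slider-crank, x = r cosθ + √(L² − r² sin²θ), so v = −rω sinθ·[1 + r cosθ/√(L² − r² sin²θ)].
With r = 0.0403 m, L = 0.1067 m, θ = 147.8°: √(L² − r² sin²θ) = 0.10452 m.
v = −0.0403·8.692·0.53288·[1 + 0.0403·-0.84619/0.10452] = -0.12575 m/s.
|v| = 0.12575 m/s.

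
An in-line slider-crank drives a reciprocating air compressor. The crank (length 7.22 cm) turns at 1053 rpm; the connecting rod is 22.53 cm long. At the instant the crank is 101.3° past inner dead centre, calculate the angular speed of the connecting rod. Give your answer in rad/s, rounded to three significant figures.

7.29

ω = 110.3 rad/s (converted from 1053 rpm).
The rod makes angle φ with the slider axis where L sinφ = r sinθ; differentiating, L cosφ·φ̇ = r ω cosθ.
L cosφ = √(L² − r² sin²θ) = 0.21389 m.
|ω_rod| = r ω |cosθ| / √(L² − r² sin²θ) = 0.0722·110.3·0.19595/0.21389 = 7.2937 rad/s.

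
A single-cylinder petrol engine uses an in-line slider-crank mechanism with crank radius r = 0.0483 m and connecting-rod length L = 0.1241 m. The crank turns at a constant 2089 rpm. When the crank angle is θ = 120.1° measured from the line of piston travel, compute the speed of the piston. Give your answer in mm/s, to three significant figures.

7250

ω = 2π·2089/60 = 218.8 rad/s
For an in-line slider-crank, x = r cosθ + √(L² − r² sin²θ), so v = −rω sinθ·[1 + r cosθ/√(L² − r² sin²θ)].
With r = 0.0483 m, L = 0.1241 m, θ = 120.1°: √(L² − r² sin²θ) = 0.11685 m.
v = −0.0483·218.8·0.86515·[1 + 0.0483·-0.50151/0.11685] = -7.2463 m/s.
|v| = 7.2463 m/s = 7246.3 mm/s.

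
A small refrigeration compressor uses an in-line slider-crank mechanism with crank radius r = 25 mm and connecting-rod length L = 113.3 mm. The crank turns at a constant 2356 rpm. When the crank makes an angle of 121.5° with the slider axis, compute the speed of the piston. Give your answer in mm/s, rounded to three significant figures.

4640

ω = 2π·2356/60 = 246.7 rad/s
For an in-line slider-crank, x = r cosθ + √(L² − r² sin²θ), so v = −rω sinθ·[1 + r cosθ/√(L² − r² sin²θ)].
With r = 0.025 m, L = 0.1133 m, θ = 121.5°: √(L² − r² sin²θ) = 0.11128 m.
v = −0.025·246.7·0.85264·[1 + 0.025·-0.52250/0.11128] = -4.6417 m/s.
|v| = 4.6417 m/s = 4641.7 mm/s.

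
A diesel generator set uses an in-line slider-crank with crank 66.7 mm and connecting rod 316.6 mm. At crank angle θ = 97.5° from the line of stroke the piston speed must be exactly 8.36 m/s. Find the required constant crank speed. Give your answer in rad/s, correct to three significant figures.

130

For an in-line slider-crank, |v_piston| = rω|sinθ|·[1 + r cosθ/√(L² − r² sin²θ)].
With r = 0.0667 m, L = 0.3166 m, θ = 97.5°: the bracketed kinematic factor |dx/dθ| = 0.06427 m.
ω = v/|dx/dθ| = 8.36/0.06427 = 130.08 rad/s.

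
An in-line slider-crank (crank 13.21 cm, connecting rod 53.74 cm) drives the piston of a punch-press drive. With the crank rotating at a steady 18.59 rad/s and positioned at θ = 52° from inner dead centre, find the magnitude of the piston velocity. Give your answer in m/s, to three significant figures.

2.23

ω = 18.59 rad/s
For an in-line slider-crank, x = r cosθ + √(L² − r² sin²θ), so v = −rω sinθ·[1 + r cosθ/√(L² − r² sin²θ)].
With r = 0.1321 m, L = 0.5374 m, θ = 52°: √(L² − r² sin²θ) = 0.52722 m.
v = −0.1321·18.59·0.78801·[1 + 0.1321·0.61566/0.52722] = -2.2337 m/s.
|v| = 2.2337 m/s.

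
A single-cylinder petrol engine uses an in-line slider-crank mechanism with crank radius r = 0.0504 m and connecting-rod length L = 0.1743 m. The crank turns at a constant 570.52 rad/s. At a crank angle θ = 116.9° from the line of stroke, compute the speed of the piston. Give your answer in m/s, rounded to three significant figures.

ω = 570.5 rad/s
For an in-line slider-crank, x = r cosθ + √(L² − r² sin²θ), so v = −rω sinθ·[1 + r cosθ/√(L² − r² sin²θ)].
With r = 0.0504 m, L = 0.1743 m, θ = 116.9°: √(L² − r² sin²θ) = 0.16841 m.
v = −0.0504·570.5·0.89180·[1 + 0.0504·-0.45243/0.16841] = -22.171 m/s.
|v| = 22.171 m/s.

22.2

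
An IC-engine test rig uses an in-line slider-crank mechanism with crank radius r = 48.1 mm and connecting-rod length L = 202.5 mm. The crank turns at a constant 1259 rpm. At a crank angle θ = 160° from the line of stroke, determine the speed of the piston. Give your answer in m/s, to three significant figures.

1.68

ω = 2π·1259/60 = 131.8 rad/s
For an in-line slider-crank, x = r cosθ + √(L² − r² sin²θ), so v = −rω sinθ·[1 + r cosθ/√(L² − r² sin²θ)].
With r = 0.0481 m, L = 0.2025 m, θ = 160°: √(L² − r² sin²θ) = 0.20183 m.
v = −0.0481·131.8·0.34202·[1 + 0.0481·-0.93969/0.20183] = -1.6832 m/s.
|v| = 1.6832 m/s.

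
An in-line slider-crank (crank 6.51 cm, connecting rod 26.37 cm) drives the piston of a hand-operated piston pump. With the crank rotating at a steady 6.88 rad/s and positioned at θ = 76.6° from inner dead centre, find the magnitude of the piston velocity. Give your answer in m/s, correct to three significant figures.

0.461

ω = 6.88 rad/s
For an in-line slider-crank, x = r cosθ + √(L² − r² sin²θ), so v = −rω sinθ·[1 + r cosθ/√(L² − r² sin²θ)].
With r = 0.0651 m, L = 0.2637 m, θ = 76.6°: √(L² − r² sin²θ) = 0.25598 m.
v = −0.0651·6.88·0.97278·[1 + 0.0651·0.23175/0.25598] = -0.46137 m/s.
|v| = 0.46137 m/s.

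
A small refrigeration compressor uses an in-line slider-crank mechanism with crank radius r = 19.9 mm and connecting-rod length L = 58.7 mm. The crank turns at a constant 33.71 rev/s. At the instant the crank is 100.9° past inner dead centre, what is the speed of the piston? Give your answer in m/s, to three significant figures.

ω = 2π·33.7 = 211.8 rad/s
For an in-line slider-crank, x = r cosθ + √(L² − r² sin²θ), so v = −rω sinθ·[1 + r cosθ/√(L² − r² sin²θ)].
With r = 0.0199 m, L = 0.0587 m, θ = 100.9°: √(L² − r² sin²θ) = 0.055352 m.
v = −0.0199·211.8·0.98196·[1 + 0.0199·-0.18910/0.055352] = -3.8575 m/s.
|v| = 3.8575 m/s.

3.86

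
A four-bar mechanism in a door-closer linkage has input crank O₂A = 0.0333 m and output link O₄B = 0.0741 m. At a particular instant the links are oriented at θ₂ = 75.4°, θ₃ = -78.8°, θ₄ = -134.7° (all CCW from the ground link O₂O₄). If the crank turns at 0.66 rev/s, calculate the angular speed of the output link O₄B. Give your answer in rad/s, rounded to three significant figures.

0.980

ω₂ = 4.147 rad/s (from 0.66 rev/s).
Differentiating the loop-closure r₂e^{iθ₂}+r₃e^{iθ₃}=r₁+r₄e^{iθ₄} gives r₂ω₂e^{iθ₂}+r₃ω₃e^{iθ₃}=r₄ω₄e^{iθ₄}.
Eliminating the other unknown: ω₄ = r₂ω₂ sin(θ₂−θ₃) / [r₄ sin(θ₄−θ₃)].
Numerator sine = +0.43523; denominator sine = -0.82806.
Result = 0.0333·4.147·(+0.43523) / (0.0741·(-0.82806)) = -0.97951 rad/s; magnitude 0.97951 rad/s.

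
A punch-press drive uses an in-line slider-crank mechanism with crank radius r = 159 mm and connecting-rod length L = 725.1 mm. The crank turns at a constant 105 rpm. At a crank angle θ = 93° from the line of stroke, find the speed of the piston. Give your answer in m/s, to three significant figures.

ω = 2π·105/60 = 11 rad/s
For an in-line slider-crank, x = r cosθ + √(L² − r² sin²θ), so v = −rω sinθ·[1 + r cosθ/√(L² − r² sin²θ)].
With r = 0.159 m, L = 0.7251 m, θ = 93°: √(L² − r² sin²θ) = 0.7075 m.
v = −0.159·11·0.99863·[1 + 0.159·-0.05234/0.7075] = -1.7254 m/s.
|v| = 1.7254 m/s.

1.73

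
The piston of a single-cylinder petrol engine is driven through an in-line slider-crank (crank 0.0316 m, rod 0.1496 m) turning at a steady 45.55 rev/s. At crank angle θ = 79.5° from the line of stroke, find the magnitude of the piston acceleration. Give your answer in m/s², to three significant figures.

ω = 2π·45.5 = 286.2 rad/s
x(θ) = r cosθ + √(L² − r² sin²θ); with ω constant, a = ω²·d²x/dθ².
d²x/dθ² = −r cosθ − r²(cos2θ)/√u − r⁴ sin²2θ/(4u^{3/2}),  u = L² − r² sin²θ = 0.0214148 m².
Substituting r = 0.0316 m, L = 0.1496 m, θ = 79.5°: d²x/dθ² = +0.00060158 m.
a = ω²·d²x/dθ² = (286.2)²·(+0.00060158) = +49.275 m/s²;  |a| = 49.275 m/s².

49.3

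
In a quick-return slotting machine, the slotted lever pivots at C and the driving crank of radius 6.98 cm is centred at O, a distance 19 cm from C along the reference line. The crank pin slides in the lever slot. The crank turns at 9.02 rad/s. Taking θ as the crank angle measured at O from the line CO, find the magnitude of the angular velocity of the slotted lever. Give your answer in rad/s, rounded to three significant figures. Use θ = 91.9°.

ω = 9.02 rad/s
Crank pin A relative to C: A = (d + r cosθ, r sinθ); lever angle φ = atan2(r sinθ, d + r cosθ).
Differentiating tanφ: φ̇ = rω(d cosθ + r)/(d² + r² + 2dr cosθ).
d² + r² + 2dr cosθ = |CA|² = 0.0400926 m²;  d cosθ + r = +0.063501 m.
|ω_lever| = |0.0698·9.02·+0.063501| / 0.0400926 = 0.99718 rad/s.

0.997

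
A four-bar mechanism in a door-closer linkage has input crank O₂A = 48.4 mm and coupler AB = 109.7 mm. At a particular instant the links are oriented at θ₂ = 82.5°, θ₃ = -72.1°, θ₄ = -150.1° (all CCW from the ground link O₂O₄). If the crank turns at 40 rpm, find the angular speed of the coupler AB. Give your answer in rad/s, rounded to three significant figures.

1.50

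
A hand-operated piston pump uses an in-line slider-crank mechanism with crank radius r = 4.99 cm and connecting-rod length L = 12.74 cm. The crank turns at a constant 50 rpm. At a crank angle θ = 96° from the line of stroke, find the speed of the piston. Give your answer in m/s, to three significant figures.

0.248

ω = 2π·50/60 = 5.236 rad/s
For an in-line slider-crank, x = r cosθ + √(L² − r² sin²θ), so v = −rω sinθ·[1 + r cosθ/√(L² − r² sin²θ)].
With r = 0.0499 m, L = 0.1274 m, θ = 96°: √(L² − r² sin²θ) = 0.11734 m.
v = −0.0499·5.236·0.99452·[1 + 0.0499·-0.10453/0.11734] = -0.24829 m/s.
|v| = 0.24829 m/s.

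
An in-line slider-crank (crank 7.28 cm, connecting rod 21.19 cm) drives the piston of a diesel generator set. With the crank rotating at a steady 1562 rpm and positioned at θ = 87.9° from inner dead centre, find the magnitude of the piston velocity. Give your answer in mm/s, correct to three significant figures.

12100

ω = 2π·1562/60 = 163.6 rad/s
For an in-line slider-crank, x = r cosθ + √(L² − r² sin²θ), so v = −rω sinθ·[1 + r cosθ/√(L² − r² sin²θ)].
With r = 0.0728 m, L = 0.2119 m, θ = 87.9°: √(L² − r² sin²θ) = 0.19902 m.
v = −0.0728·163.6·0.99933·[1 + 0.0728·0.03664/0.19902] = -12.06 m/s.
|v| = 12.06 m/s = 12060 mm/s.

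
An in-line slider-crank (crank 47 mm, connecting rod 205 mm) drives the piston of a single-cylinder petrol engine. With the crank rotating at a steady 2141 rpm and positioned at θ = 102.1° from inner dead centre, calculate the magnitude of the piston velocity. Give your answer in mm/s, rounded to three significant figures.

ω = 2π·2141/60 = 224.2 rad/s
For an in-line slider-crank, x = r cosθ + √(L² − r² sin²θ), so v = −rω sinθ·[1 + r cosθ/√(L² − r² sin²θ)].
With r = 0.047 m, L = 0.205 m, θ = 102.1°: √(L² − r² sin²θ) = 0.19978 m.
v = −0.047·224.2·0.97778·[1 + 0.047·-0.20962/0.19978] = -9.7954 m/s.
|v| = 9.7954 m/s = 9795.4 mm/s.

9800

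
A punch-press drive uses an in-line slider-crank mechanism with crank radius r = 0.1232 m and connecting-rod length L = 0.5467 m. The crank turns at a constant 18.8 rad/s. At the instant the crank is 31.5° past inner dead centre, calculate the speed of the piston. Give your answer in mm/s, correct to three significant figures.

ω = 18.8 rad/s
For an in-line slider-crank, x = r cosθ + √(L² − r² sin²θ), so v = −rω sinθ·[1 + r cosθ/√(L² − r² sin²θ)].
With r = 0.1232 m, L = 0.5467 m, θ = 31.5°: √(L² − r² sin²θ) = 0.5429 m.
v = −0.1232·18.8·0.52250·[1 + 0.1232·0.85264/0.5429] = -1.4444 m/s.
|v| = 1.4444 m/s = 1444.4 mm/s.

1440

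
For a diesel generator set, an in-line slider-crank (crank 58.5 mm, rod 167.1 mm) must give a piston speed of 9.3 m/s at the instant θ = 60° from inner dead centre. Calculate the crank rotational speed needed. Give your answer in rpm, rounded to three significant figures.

For an in-line slider-crank, |v_piston| = rω|sinθ|·[1 + r cosθ/√(L² − r² sin²θ)].
With r = 0.0585 m, L = 0.1671 m, θ = 60°: the bracketed kinematic factor |dx/dθ| = 0.059969 m.
ω = v/|dx/dθ| = 9.3/0.059969 = 155.08 rad/s.
N = 60ω/(2π) = 1480.9 rpm.

1480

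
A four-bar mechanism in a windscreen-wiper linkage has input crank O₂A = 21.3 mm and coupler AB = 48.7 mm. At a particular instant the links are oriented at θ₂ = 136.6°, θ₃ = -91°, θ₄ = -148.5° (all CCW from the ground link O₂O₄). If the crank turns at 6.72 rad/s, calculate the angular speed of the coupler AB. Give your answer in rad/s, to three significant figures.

3.36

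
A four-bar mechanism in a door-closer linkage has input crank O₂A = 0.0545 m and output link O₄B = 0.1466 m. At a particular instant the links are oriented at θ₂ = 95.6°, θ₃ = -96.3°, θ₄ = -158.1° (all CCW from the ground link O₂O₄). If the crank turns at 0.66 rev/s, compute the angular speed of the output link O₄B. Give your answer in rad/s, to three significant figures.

0.361

ω₂ = 4.147 rad/s (from 0.66 rev/s).
Differentiating the loop-closure r₂e^{iθ₂}+r₃e^{iθ₃}=r₁+r₄e^{iθ₄} gives r₂ω₂e^{iθ₂}+r₃ω₃e^{iθ₃}=r₄ω₄e^{iθ₄}.
Eliminating the other unknown: ω₄ = r₂ω₂ sin(θ₂−θ₃) / [r₄ sin(θ₄−θ₃)].
Numerator sine = -0.20620; denominator sine = -0.88130.
Result = 0.0545·4.147·(-0.20620) / (0.1466·(-0.88130)) = +0.36071 rad/s; magnitude 0.36071 rad/s.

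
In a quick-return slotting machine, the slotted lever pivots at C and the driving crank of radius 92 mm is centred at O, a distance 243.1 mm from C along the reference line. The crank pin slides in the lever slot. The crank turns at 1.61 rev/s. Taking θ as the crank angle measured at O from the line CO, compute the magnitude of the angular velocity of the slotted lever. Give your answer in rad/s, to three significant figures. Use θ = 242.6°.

0.394

ω = 10.12 rad/s (from 1.61 rev/s).
Crank pin A relative to C: A = (d + r cosθ, r sinθ); lever angle φ = atan2(r sinθ, d + r cosθ).
Differentiating tanφ: φ̇ = rω(d cosθ + r)/(d² + r² + 2dr cosθ).
d² + r² + 2dr cosθ = |CA|² = 0.0469767 m²;  d cosθ + r = -0.019875 m.
|ω_lever| = |0.092·10.12·-0.019875| / 0.0469767 = 0.39374 rad/s.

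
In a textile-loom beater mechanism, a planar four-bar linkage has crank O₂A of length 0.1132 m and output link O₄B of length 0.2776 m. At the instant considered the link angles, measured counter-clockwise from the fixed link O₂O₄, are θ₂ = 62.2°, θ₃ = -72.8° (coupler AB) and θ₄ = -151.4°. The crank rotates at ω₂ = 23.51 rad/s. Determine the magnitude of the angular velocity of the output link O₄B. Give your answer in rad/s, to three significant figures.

ω₂ = 23.51 rad/s
Differentiating the loop-closure r₂e^{iθ₂}+r₃e^{iθ₃}=r₁+r₄e^{iθ₄} gives r₂ω₂e^{iθ₂}+r₃ω₃e^{iθ₃}=r₄ω₄e^{iθ₄}.
Eliminating the other unknown: ω₄ = r₂ω₂ sin(θ₂−θ₃) / [r₄ sin(θ₄−θ₃)].
Numerator sine = +0.70711; denominator sine = -0.98027.
Result = 0.1132·23.51·(+0.70711) / (0.2776·(-0.98027)) = -6.9154 rad/s; magnitude 6.9154 rad/s.

6.92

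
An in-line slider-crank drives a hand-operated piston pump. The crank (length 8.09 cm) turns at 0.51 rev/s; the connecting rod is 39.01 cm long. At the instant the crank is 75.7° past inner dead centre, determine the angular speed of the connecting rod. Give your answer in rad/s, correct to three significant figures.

ω = 3.204 rad/s (converted from 0.51 rev/s).
The rod makes angle φ with the slider axis where L sinφ = r sinθ; differentiating, L cosφ·φ̇ = r ω cosθ.
L cosφ = √(L² − r² sin²θ) = 0.38214 m.
|ω_rod| = r ω |cosθ| / √(L² − r² sin²θ) = 0.0809·3.204·0.24700/0.38214 = 0.16756 rad/s.

0.168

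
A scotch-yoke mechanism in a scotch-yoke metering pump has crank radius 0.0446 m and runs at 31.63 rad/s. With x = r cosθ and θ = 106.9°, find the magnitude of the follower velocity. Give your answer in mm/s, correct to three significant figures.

1350

ω = 31.63 rad/s
x = r cosθ ⇒ ẋ = −rω sinθ.
|v| = rω|sinθ| = 0.0446·31.63·|sin 106.9°| = 1.3498 m/s = 1349.8 mm/s.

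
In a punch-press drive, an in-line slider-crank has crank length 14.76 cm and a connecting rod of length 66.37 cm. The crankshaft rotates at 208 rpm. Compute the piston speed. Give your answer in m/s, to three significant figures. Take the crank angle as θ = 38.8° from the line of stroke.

2.37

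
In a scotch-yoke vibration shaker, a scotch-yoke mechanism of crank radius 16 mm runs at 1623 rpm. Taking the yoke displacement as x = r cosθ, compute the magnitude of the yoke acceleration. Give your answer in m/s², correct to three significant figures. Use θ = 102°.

ω = 170 rad/s (from 1623 rpm).
x = r cosθ ⇒ ẍ = −rω² cosθ (ω constant).
|a| = rω²|cosθ| = 0.016·(170)²·|cos 102°| = 96.093 m/s².

96.1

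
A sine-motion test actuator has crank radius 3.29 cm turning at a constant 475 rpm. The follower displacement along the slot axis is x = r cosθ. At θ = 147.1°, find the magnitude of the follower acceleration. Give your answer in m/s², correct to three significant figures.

ω = 49.74 rad/s (from 475 rpm).
x = r cosθ ⇒ ẍ = −rω² cosθ (ω constant).
|a| = rω²|cosθ| = 0.0329·(49.74)²·|cos 147.1°| = 68.348 m/s².

68.3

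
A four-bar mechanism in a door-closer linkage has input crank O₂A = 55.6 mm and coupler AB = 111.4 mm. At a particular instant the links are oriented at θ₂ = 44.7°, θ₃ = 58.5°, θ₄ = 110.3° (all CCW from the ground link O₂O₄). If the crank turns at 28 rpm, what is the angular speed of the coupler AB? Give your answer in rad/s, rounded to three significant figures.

ω₂ = 2.932 rad/s (from 28 rpm).
Differentiating the loop-closure r₂e^{iθ₂}+r₃e^{iθ₃}=r₁+r₄e^{iθ₄} gives r₂ω₂e^{iθ₂}+r₃ω₃e^{iθ₃}=r₄ω₄e^{iθ₄}.
Eliminating the other unknown: ω₃ = r₂ω₂ sin(θ₄−θ₂) / [r₃ sin(θ₃−θ₄)].
Numerator sine = +0.91068; denominator sine = -0.78586.
Result = 0.0556·2.932·(+0.91068) / (0.1114·(-0.78586)) = -1.6959 rad/s; magnitude 1.6959 rad/s.

1.70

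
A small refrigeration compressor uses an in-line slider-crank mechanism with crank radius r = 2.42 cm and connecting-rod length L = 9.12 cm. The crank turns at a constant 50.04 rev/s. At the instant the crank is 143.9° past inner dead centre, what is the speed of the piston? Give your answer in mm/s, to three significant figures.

ω = 2π·50 = 314.4 rad/s
For an in-line slider-crank, x = r cosθ + √(L² − r² sin²θ), so v = −rω sinθ·[1 + r cosθ/√(L² − r² sin²θ)].
With r = 0.0242 m, L = 0.0912 m, θ = 143.9°: √(L² − r² sin²θ) = 0.090078 m.
v = −0.0242·314.4·0.58920·[1 + 0.0242·-0.80799/0.090078] = -3.5099 m/s.
|v| = 3.5099 m/s = 3509.9 mm/s.

3510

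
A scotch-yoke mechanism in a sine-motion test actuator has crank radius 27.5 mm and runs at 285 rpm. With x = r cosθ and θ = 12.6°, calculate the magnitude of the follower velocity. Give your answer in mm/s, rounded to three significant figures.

ω = 29.85 rad/s (from 285 rpm).
x = r cosθ ⇒ ẋ = −rω sinθ.
|v| = rω|sinθ| = 0.0275·29.85·|sin 12.6°| = 0.17904 m/s = 179.04 mm/s.

179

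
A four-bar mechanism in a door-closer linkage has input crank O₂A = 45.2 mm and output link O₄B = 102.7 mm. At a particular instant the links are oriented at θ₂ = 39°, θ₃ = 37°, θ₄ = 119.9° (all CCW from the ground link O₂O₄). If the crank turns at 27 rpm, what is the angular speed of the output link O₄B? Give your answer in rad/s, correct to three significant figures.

ω₂ = 2.827 rad/s (from 27 rpm).
Differentiating the loop-closure r₂e^{iθ₂}+r₃e^{iθ₃}=r₁+r₄e^{iθ₄} gives r₂ω₂e^{iθ₂}+r₃ω₃e^{iθ₃}=r₄ω₄e^{iθ₄}.
Eliminating the other unknown: ω₄ = r₂ω₂ sin(θ₂−θ₃) / [r₄ sin(θ₄−θ₃)].
Numerator sine = +0.03490; denominator sine = +0.99233.
Result = 0.0452·2.827·(+0.03490) / (0.1027·(+0.99233)) = +0.043765 rad/s; magnitude 0.043765 rad/s.

0.0438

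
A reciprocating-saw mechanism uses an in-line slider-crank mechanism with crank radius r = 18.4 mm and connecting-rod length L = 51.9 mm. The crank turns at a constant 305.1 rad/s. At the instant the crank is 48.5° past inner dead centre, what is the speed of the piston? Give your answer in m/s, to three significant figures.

5.23

ω = 305.1 rad/s
For an in-line slider-crank, x = r cosθ + √(L² − r² sin²θ), so v = −rω sinθ·[1 + r cosθ/√(L² − r² sin²θ)].
With r = 0.0184 m, L = 0.0519 m, θ = 48.5°: √(L² − r² sin²θ) = 0.050037 m.
v = −0.0184·305.1·0.74896·[1 + 0.0184·0.66262/0.050037] = -5.229 m/s.
|v| = 5.229 m/s.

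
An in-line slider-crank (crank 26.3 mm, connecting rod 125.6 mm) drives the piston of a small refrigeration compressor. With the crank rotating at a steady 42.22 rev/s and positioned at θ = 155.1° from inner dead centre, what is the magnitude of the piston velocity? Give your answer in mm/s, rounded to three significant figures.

2380

ω = 2π·42.2 = 265.3 rad/s
For an in-line slider-crank, x = r cosθ + √(L² − r² sin²θ), so v = −rω sinθ·[1 + r cosθ/√(L² − r² sin²θ)].
With r = 0.0263 m, L = 0.1256 m, θ = 155.1°: √(L² − r² sin²θ) = 0.12511 m.
v = −0.0263·265.3·0.42104·[1 + 0.0263·-0.90704/0.12511] = -2.3774 m/s.
|v| = 2.3774 m/s = 2377.4 mm/s.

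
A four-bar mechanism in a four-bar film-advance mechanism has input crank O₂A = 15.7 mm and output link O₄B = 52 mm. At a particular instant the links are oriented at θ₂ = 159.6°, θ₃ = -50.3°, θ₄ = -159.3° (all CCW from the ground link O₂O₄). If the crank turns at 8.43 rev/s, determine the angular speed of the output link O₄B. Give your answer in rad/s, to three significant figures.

8.43

ω₂ = 52.97 rad/s (from 8.43 rev/s).
Differentiating the loop-closure r₂e^{iθ₂}+r₃e^{iθ₃}=r₁+r₄e^{iθ₄} gives r₂ω₂e^{iθ₂}+r₃ω₃e^{iθ₃}=r₄ω₄e^{iθ₄}.
Eliminating the other unknown: ω₄ = r₂ω₂ sin(θ₂−θ₃) / [r₄ sin(θ₄−θ₃)].
Numerator sine = -0.49849; denominator sine = -0.94552.
Result = 0.0157·52.97·(-0.49849) / (0.052·(-0.94552)) = +8.4312 rad/s; magnitude 8.4312 rad/s.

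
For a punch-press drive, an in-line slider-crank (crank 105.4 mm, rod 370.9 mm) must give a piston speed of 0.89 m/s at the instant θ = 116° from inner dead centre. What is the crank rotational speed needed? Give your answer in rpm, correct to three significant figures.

For an in-line slider-crank, |v_piston| = rω|sinθ|·[1 + r cosθ/√(L² − r² sin²θ)].
With r = 0.1054 m, L = 0.3709 m, θ = 116°: the bracketed kinematic factor |dx/dθ| = 0.082527 m.
ω = v/|dx/dθ| = 0.89/0.082527 = 10.784 rad/s.
N = 60ω/(2π) = 102.98 rpm.

103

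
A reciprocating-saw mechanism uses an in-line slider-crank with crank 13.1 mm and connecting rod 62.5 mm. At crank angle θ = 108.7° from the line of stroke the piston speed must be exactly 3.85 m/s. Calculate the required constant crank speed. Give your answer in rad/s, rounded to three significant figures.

333

For an in-line slider-crank, |v_piston| = rω|sinθ|·[1 + r cosθ/√(L² − r² sin²θ)].
With r = 0.0131 m, L = 0.0625 m, θ = 108.7°: the bracketed kinematic factor |dx/dθ| = 0.011558 m.
ω = v/|dx/dθ| = 3.85/0.011558 = 333.11 rad/s.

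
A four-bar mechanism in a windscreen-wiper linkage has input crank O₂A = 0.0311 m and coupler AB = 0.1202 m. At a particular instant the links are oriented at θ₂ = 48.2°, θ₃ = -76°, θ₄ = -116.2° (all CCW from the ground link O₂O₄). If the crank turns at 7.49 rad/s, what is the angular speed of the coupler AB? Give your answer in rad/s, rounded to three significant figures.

ω₂ = 7.49 rad/s
Differentiating the loop-closure r₂e^{iθ₂}+r₃e^{iθ₃}=r₁+r₄e^{iθ₄} gives r₂ω₂e^{iθ₂}+r₃ω₃e^{iθ₃}=r₄ω₄e^{iθ₄}.
Eliminating the other unknown: ω₃ = r₂ω₂ sin(θ₄−θ₂) / [r₃ sin(θ₃−θ₄)].
Numerator sine = -0.26892; denominator sine = +0.64546.
Result = 0.0311·7.49·(-0.26892) / (0.1202·(+0.64546)) = -0.80741 rad/s; magnitude 0.80741 rad/s.

0.807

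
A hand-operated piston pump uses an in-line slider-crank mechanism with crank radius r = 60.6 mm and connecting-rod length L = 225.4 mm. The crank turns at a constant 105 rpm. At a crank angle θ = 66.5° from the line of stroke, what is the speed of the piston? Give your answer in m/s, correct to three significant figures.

ω = 2π·105/60 = 11 rad/s
For an in-line slider-crank, x = r cosθ + √(L² − r² sin²θ), so v = −rω sinθ·[1 + r cosθ/√(L² − r² sin²θ)].
With r = 0.0606 m, L = 0.2254 m, θ = 66.5°: √(L² − r² sin²θ) = 0.21844 m.
v = −0.0606·11·0.91706·[1 + 0.0606·0.39875/0.21844] = -0.67866 m/s.
|v| = 0.67866 m/s.

0.679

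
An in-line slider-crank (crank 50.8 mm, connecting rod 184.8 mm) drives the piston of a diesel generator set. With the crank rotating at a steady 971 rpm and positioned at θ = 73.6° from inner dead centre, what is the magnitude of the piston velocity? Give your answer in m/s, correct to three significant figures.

5.35

ω = 2π·971/60 = 101.7 rad/s
For an in-line slider-crank, x = r cosθ + √(L² − r² sin²θ), so v = −rω sinθ·[1 + r cosθ/√(L² − r² sin²θ)].
With r = 0.0508 m, L = 0.1848 m, θ = 73.6°: √(L² − r² sin²θ) = 0.17826 m.
v = −0.0508·101.7·0.95931·[1 + 0.0508·0.28234/0.17826] = -5.354 m/s.
|v| = 5.354 m/s.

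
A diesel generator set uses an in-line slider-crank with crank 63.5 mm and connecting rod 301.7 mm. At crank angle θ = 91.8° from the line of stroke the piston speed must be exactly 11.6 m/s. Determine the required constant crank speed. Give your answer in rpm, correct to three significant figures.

For an in-line slider-crank, |v_piston| = rω|sinθ|·[1 + r cosθ/√(L² − r² sin²θ)].
With r = 0.0635 m, L = 0.3017 m, θ = 91.8°: the bracketed kinematic factor |dx/dθ| = 0.063039 m.
ω = v/|dx/dθ| = 11.6/0.063039 = 184.01 rad/s.
N = 60ω/(2π) = 1757.2 rpm.

1760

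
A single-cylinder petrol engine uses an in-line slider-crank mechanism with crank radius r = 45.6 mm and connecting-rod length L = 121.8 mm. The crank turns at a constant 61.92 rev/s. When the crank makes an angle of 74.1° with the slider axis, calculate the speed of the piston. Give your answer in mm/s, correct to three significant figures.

18900

ω = 2π·61.9 = 389.1 rad/s
For an in-line slider-crank, x = r cosθ + √(L² − r² sin²θ), so v = −rω sinθ·[1 + r cosθ/√(L² − r² sin²θ)].
With r = 0.0456 m, L = 0.1218 m, θ = 74.1°: √(L² − r² sin²θ) = 0.11363 m.
v = −0.0456·389.1·0.96174·[1 + 0.0456·0.27396/0.11363] = -18.938 m/s.
|v| = 18.938 m/s = 18938 mm/s.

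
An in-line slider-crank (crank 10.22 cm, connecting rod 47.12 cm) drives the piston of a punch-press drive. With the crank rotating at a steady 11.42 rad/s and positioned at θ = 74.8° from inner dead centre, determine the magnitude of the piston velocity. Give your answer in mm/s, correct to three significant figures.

ω = 11.42 rad/s
For an in-line slider-crank, x = r cosθ + √(L² − r² sin²θ), so v = −rω sinθ·[1 + r cosθ/√(L² − r² sin²θ)].
With r = 0.1022 m, L = 0.4712 m, θ = 74.8°: √(L² − r² sin²θ) = 0.46076 m.
v = −0.1022·11.42·0.96502·[1 + 0.1022·0.26219/0.46076] = -1.1918 m/s.
|v| = 1.1918 m/s = 1191.8 mm/s.

1190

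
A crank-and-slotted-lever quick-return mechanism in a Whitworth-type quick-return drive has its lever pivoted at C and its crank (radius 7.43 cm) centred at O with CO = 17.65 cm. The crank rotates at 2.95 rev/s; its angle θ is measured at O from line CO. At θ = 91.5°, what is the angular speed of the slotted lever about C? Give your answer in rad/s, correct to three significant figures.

ω = 18.54 rad/s (from 2.95 rev/s).
Crank pin A relative to C: A = (d + r cosθ, r sinθ); lever angle φ = atan2(r sinθ, d + r cosθ).
Differentiating tanφ: φ̇ = rω(d cosθ + r)/(d² + r² + 2dr cosθ).
d² + r² + 2dr cosθ = |CA|² = 0.0359862 m²;  d cosθ + r = +0.06968 m.
|ω_lever| = |0.0743·18.54·+0.06968| / 0.0359862 = 2.6666 rad/s.

2.67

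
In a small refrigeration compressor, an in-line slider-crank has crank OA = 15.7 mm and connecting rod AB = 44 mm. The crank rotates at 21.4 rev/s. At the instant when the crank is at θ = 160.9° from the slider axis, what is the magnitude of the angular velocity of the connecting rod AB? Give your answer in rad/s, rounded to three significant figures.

45.6

ω = 134.5 rad/s (converted from 21.4 rev/s).
The rod makes angle φ with the slider axis where L sinφ = r sinθ; differentiating, L cosφ·φ̇ = r ω cosθ.
L cosφ = √(L² − r² sin²θ) = 0.043699 m.
|ω_rod| = r ω |cosθ| / √(L² − r² sin²θ) = 0.0157·134.5·0.94495/0.043699 = 45.649 rad/s.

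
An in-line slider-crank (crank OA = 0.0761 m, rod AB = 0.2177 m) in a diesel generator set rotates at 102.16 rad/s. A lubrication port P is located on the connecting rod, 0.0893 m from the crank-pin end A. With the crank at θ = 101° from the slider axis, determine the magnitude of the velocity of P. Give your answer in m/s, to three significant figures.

ω = 102.2 rad/s.  Crank-pin speed |V_A| = rω = 7.7744 m/s, perpendicular to OA.
Rod angle: sinφ = −(r/L) sinθ ⇒ φ = -20.068°; ω_rod = −rω cosθ/√(L²−r²sin²θ) = +7.2545 rad/s.
V_P = V_A + ω_rod × AP, with AP = 0.0893 m along the rod.
Components: V_Px = −rω sinθ − a·ω_rod·sinφ = -7.4092 m/s;  V_Py = rω cosθ + a·ω_rod·cosφ = -0.87493 m/s.
|V_P| = √(V_Px² + V_Py²) = 7.4607 m/s.

7.46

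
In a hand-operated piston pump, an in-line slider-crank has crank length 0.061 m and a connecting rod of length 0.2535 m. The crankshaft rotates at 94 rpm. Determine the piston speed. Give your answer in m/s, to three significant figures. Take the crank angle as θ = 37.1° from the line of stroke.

0.432

ω = 2π·94/60 = 9.844 rad/s
For an in-line slider-crank, x = r cosθ + √(L² − r² sin²θ), so v = −rω sinθ·[1 + r cosθ/√(L² − r² sin²θ)].
With r = 0.061 m, L = 0.2535 m, θ = 37.1°: √(L² − r² sin²θ) = 0.25082 m.
v = −0.061·9.844·0.60321·[1 + 0.061·0.79758/0.25082] = -0.43246 m/s.
|v| = 0.43246 m/s.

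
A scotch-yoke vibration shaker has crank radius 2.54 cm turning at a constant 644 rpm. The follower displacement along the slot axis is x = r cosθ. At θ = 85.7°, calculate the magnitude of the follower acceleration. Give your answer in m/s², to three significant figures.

ω = 67.44 rad/s (from 644 rpm).
x = r cosθ ⇒ ẍ = −rω² cosθ (ω constant).
|a| = rω²|cosθ| = 0.0254·(67.44)²·|cos 85.7°| = 8.6617 m/s².

8.66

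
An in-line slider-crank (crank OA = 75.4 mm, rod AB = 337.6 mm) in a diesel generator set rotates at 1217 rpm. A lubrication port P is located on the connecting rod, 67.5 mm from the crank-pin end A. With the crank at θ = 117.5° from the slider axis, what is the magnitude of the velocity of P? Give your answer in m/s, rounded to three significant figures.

ω = 127.4 rad/s.  Crank-pin speed |V_A| = rω = 9.6093 m/s, perpendicular to OA.
Rod angle: sinφ = −(r/L) sinθ ⇒ φ = -11.426°; ω_rod = −rω cosθ/√(L²−r²sin²θ) = +13.409 rad/s.
V_P = V_A + ω_rod × AP, with AP = 0.0675 m along the rod.
Components: V_Px = −rω sinθ − a·ω_rod·sinφ = -8.3442 m/s;  V_Py = rω cosθ + a·ω_rod·cosφ = -3.5499 m/s.
|V_P| = √(V_Px² + V_Py²) = 9.068 m/s.

9.07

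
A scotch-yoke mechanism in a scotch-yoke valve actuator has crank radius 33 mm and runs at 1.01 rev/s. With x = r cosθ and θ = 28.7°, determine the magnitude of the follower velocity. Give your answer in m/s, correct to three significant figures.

0.101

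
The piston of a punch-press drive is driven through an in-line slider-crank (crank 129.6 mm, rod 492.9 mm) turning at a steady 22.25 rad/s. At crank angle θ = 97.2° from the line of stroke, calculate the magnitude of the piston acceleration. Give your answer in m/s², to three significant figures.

24.9

ω = 22.25 rad/s
x(θ) = r cosθ + √(L² − r² sin²θ); with ω constant, a = ω²·d²x/dθ².
d²x/dθ² = −r cosθ − r²(cos2θ)/√u − r⁴ sin²2θ/(4u^{3/2}),  u = L² − r² sin²θ = 0.226418 m².
Substituting r = 0.1296 m, L = 0.4929 m, θ = 97.2°: d²x/dθ² = +0.050392 m.
a = ω²·d²x/dθ² = (22.25)²·(+0.050392) = +24.947 m/s²;  |a| = 24.947 m/s².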